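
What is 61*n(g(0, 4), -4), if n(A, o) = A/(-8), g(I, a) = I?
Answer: 0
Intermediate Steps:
n(A, o) = -A/8 (n(A, o) = A*(-⅛) = -A/8)
61*n(g(0, 4), -4) = 61*(-⅛*0) = 61*0 = 0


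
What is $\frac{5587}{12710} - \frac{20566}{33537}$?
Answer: $- \frac{10574663}{60893610} \approx -0.17366$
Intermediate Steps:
$\frac{5587}{12710} - \frac{20566}{33537} = 5587 \cdot \frac{1}{12710} - \frac{2938}{4791} = \frac{5587}{12710} - \frac{2938}{4791} = - \frac{10574663}{60893610}$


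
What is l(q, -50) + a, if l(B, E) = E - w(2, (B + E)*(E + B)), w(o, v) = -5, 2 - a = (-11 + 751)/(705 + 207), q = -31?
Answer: -9989/228 ≈ -43.811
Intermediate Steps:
a = 271/228 (a = 2 - (-11 + 751)/(705 + 207) = 2 - 740/912 = 2 - 1*185/228 = 2 - 185/228 = 271/228 ≈ 1.1886)
l(B, E) = 5 + E (l(B, E) = E - 1*(-5) = E + 5 = 5 + E)
l(q, -50) + a = (5 - 50) + 271/228 = -45 + 271/228 = -9989/228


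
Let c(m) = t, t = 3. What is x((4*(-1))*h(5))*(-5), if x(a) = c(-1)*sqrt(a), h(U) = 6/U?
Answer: -6*I*sqrt(30) ≈ -32.863*I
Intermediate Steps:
c(m) = 3
x(a) = 3*sqrt(a)
x((4*(-1))*h(5))*(-5) = (3*sqrt((4*(-1))*(6/5)))*(-5) = (3*sqrt(-24/5))*(-5) = (3*(2*I*sqrt(30)/5))*(-5) = (6*I*sqrt(30)/5)*(-5) = -6*I*sqrt(30)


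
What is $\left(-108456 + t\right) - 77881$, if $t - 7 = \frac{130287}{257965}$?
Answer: $- \frac{48066488163}{257965} \approx -1.8633 \cdot 10^{5}$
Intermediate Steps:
$t = \frac{1936042}{257965}$ ($t = 7 + \frac{130287}{257965} = \frac{1936042}{257965} \approx 7.5051$)
$\left(-108456 + t\right) - 77881 = \left(-108456 + \frac{1936042}{257965}\right) - 77881 = - \frac{27975915998}{257965} - 77881 = - \frac{48066488163}{257965}$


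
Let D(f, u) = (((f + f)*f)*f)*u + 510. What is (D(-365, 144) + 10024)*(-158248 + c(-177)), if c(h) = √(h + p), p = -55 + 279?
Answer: 2216200172791568 - 14004601466*√47 ≈ 2.2161e+15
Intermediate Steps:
p = 224
D(f, u) = 510 + 2*u*f³ (D(f, u) = (((2*f)*f)*f)*u + 510 = ((2*f²)*f)*u + 510 = (2*f³)*u + 510 = 2*u*f³ + 510 = 510 + 2*u*f³)
c(h) = √(224 + h) (c(h) = √(h + 224) = √(224 + h))
(D(-365, 144) + 10024)*(-158248 + c(-177)) = ((510 + 2*144*(-365)³) + 10024)*(-158248 + √(224 - 177)) = ((510 + 2*144*(-48627125)) + 10024)*(-158248 + √47) = ((510 - 14004612000) + 10024)*(-158248 + √47) = (-14004611490 + 10024)*(-158248 + √47) = -14004601466*(-158248 + √47) = 2216200172791568 - 14004601466*√47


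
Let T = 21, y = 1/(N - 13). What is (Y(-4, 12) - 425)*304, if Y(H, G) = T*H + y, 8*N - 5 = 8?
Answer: -14083408/91 ≈ -1.5476e+5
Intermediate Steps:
N = 13/8 (N = 5/8 + (⅛)*8 = 5/8 + 1 = 13/8 ≈ 1.6250)
y = -8/91 (y = 1/(13/8 - 13) = 1/(-91/8) = -8/91 ≈ -0.087912)
Y(H, G) = -8/91 + 21*H (Y(H, G) = 21*H - 8/91 = -8/91 + 21*H)
(Y(-4, 12) - 425)*304 = ((-8/91 + 21*(-4)) - 425)*304 = ((-8/91 - 84) - 425)*304 = (-7652/91 - 425)*304 = -46327/91*304 = -14083408/91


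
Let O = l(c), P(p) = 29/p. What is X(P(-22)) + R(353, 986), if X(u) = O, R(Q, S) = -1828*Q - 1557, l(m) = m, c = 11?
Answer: -646830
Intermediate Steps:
R(Q, S) = -1557 - 1828*Q
O = 11
X(u) = 11
X(P(-22)) + R(353, 986) = 11 + (-1557 - 1828*353) = 11 + (-1557 - 645284) = 11 - 646841 = -646830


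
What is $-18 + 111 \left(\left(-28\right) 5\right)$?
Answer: $-15558$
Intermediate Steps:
$-18 + 111 \left(\left(-28\right) 5\right) = -18 + 111 \left(-140\right) = -18 - 15540 = -15558$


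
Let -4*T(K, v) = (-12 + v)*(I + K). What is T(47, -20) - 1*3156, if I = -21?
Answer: -2948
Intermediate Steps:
T(K, v) = -(-21 + K)*(-12 + v)/4 (T(K, v) = -(-12 + v)*(-21 + K)/4 = -(-21 + K)*(-12 + v)/4)
T(47, -20) - 1*3156 = (-63 + 3*47 + (21/4)*(-20) - ¼*47*(-20)) - 1*3156 = (-63 + 141 - 105 + 235) - 3156 = 208 - 3156 = -2948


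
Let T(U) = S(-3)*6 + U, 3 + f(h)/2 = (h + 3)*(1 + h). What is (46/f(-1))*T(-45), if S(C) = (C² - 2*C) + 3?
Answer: -483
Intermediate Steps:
f(h) = -6 + 2*(1 + h)*(3 + h) (f(h) = -6 + 2*((h + 3)*(1 + h)) = -6 + 2*((3 + h)*(1 + h)) = -6 + 2*((1 + h)*(3 + h)) = -6 + 2*(1 + h)*(3 + h))
S(C) = 3 + C² - 2*C
T(U) = 108 + U (T(U) = (3 + (-3)² - 2*(-3))*6 + U = (3 + 9 + 6)*6 + U = 18*6 + U = 108 + U)
(46/f(-1))*T(-45) = (46/((2*(-1)*(4 - 1))))*(108 - 45) = (46/((2*(-1)*3)))*63 = (46/(-6))*63 = (46*(-⅙))*63 = -23/3*63 = -483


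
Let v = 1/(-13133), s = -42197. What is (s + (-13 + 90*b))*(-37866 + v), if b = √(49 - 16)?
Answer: 20990787295590/13133 - 44756476110*√33/13133 ≈ 1.5787e+9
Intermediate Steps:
b = √33 ≈ 5.7446
v = -1/13133 ≈ -7.6144e-5
(s + (-13 + 90*b))*(-37866 + v) = (-42197 + (-13 + 90*√33))*(-37866 - 1/13133) = (-42210 + 90*√33)*(-497294179/13133) = 20990787295590/13133 - 44756476110*√33/13133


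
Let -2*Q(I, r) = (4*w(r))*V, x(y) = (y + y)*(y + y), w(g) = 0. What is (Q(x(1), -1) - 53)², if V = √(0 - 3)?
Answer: 2809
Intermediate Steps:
V = I*√3 (V = √(-3) = I*√3 ≈ 1.732*I)
x(y) = 4*y² (x(y) = (2*y)*(2*y) = 4*y²)
Q(I, r) = 0 (Q(I, r) = -4*0*I*√3/2 = -0*I*√3 = -½*0 = 0)
(Q(x(1), -1) - 53)² = (0 - 53)² = (-53)² = 2809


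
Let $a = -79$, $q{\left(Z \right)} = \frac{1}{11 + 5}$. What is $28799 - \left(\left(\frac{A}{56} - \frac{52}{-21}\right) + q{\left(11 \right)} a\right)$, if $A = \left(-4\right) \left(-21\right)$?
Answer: $\frac{9676787}{336} \approx 28800.0$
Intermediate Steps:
$A = 84$
$q{\left(Z \right)} = \frac{1}{16}$
$28799 - \left(\left(\frac{A}{56} - \frac{52}{-21}\right) + q{\left(11 \right)} a\right) = 28799 - \left(\left(\frac{84}{56} - \frac{52}{-21}\right) + \frac{1}{16} \left(-79\right)\right) = 28799 - \left(\left(84 \cdot \frac{1}{56} - - \frac{52}{21}\right) - \frac{79}{16}\right) = 28799 - \left(\left(\frac{3}{2} + \frac{52}{21}\right) - \frac{79}{16}\right) = 28799 - \left(\frac{167}{42} - \frac{79}{16}\right) = 28799 - - \frac{323}{336} = 28799 + \frac{323}{336} = \frac{9676787}{336}$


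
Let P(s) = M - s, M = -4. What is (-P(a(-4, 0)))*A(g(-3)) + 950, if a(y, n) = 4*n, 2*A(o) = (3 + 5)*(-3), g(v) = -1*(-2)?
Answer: 902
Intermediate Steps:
g(v) = 2
A(o) = -12 (A(o) = ((3 + 5)*(-3))/2 = (8*(-3))/2 = (½)*(-24) = -12)
P(s) = -4 - s
(-P(a(-4, 0)))*A(g(-3)) + 950 = -(-4 - 4*0)*(-12) + 950 = -(-4 - 1*0)*(-12) + 950 = -(-4 + 0)*(-12) + 950 = -1*(-4)*(-12) + 950 = 4*(-12) + 950 = -48 + 950 = 902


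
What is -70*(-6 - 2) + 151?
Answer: 711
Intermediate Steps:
-70*(-6 - 2) + 151 = -70*(-8) + 151 = 560 + 151 = 711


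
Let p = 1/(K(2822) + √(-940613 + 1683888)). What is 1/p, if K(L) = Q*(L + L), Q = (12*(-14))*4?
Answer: -3792768 + 5*√29731 ≈ -3.7919e+6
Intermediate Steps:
Q = -672 (Q = -168*4 = -672)
K(L) = -1344*L (K(L) = -672*(L + L) = -1344*L)
p = 1/(-3792768 + 5*√29731) (p = 1/(-1344*2822 + √(-940613 + 1683888)) = 1/(-3792768 + √743275) = 1/(-3792768 + 5*√29731) ≈ -2.6372e-7)
1/p = 1/(-3792768/14385088358549 - 5*√29731/14385088358549)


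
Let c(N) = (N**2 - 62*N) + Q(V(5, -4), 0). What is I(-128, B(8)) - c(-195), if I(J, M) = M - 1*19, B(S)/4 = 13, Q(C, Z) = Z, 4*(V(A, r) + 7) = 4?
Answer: -50082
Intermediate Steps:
V(A, r) = -6 (V(A, r) = -7 + (1/4)*4 = -7 + 1 = -6)
B(S) = 52 (B(S) = 4*13 = 52)
c(N) = N**2 - 62*N (c(N) = (N**2 - 62*N) + 0 = N**2 - 62*N)
I(J, M) = -19 + M (I(J, M) = M - 19 = -19 + M)
I(-128, B(8)) - c(-195) = (-19 + 52) - (-195)*(-62 - 195) = 33 - (-195)*(-257) = 33 - 1*50115 = 33 - 50115 = -50082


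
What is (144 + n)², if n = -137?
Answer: 49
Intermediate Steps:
(144 + n)² = (144 - 137)² = 7² = 49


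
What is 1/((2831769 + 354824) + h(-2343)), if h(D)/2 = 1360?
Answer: 1/3189313 ≈ 3.1355e-7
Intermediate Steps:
h(D) = 2720 (h(D) = 2*1360 = 2720)
1/((2831769 + 354824) + h(-2343)) = 1/((2831769 + 354824) + 2720) = 1/(3186593 + 2720) = 1/3189313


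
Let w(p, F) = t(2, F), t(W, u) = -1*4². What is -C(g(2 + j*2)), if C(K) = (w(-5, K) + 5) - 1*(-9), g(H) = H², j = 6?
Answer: 2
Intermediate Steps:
t(W, u) = -16 (t(W, u) = -1*16 = -16)
w(p, F) = -16
C(K) = -2 (C(K) = (-16 + 5) - 1*(-9) = -11 + 9 = -2)
-C(g(2 + j*2)) = -1*(-2) = 2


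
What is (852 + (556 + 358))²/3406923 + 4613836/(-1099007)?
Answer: -945496100872/288017863497 ≈ -3.2828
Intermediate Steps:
(852 + (556 + 358))²/3406923 + 4613836/(-1099007) = (852 + 914)²*(1/3406923) + 4613836*(-1/1099007) = 1766²*(1/3406923) - 4613836/1099007 = 3118756*(1/3406923) - 4613836/1099007 = 3118756/3406923 - 4613836/1099007 = -945496100872/288017863497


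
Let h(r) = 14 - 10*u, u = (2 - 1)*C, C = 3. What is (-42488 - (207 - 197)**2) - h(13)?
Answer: -42572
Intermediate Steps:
u = 3 (u = (2 - 1)*3 = 1*3 = 3)
h(r) = -16 (h(r) = 14 - 10*3 = 14 - 30 = -16)
(-42488 - (207 - 197)**2) - h(13) = (-42488 - (207 - 197)**2) - 1*(-16) = (-42488 - 1*10**2) + 16 = (-42488 - 1*100) + 16 = (-42488 - 100) + 16 = -42588 + 16 = -42572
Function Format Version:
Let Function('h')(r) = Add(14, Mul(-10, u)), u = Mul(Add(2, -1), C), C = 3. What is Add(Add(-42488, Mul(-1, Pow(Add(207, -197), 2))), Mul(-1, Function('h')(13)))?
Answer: -42572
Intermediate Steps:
u = 3 (u = Mul(Add(2, -1), 3) = Mul(1, 3) = 3)
Function('h')(r) = -16 (Function('h')(r) = Add(14, Mul(-10, 3)) = Add(14, -30) = -16)
Add(Add(-42488, Mul(-1, Pow(Add(207, -197), 2))), Mul(-1, Function('h')(13))) = Add(Add(-42488, Mul(-1, Pow(Add(207, -197), 2))), Mul(-1, -16)) = Add(Add(-42488, Mul(-1, Pow(10, 2))), 16) = Add(Add(-42488, Mul(-1, 100)), 16) = Add(Add(-42488, -100), 16) = Add(-42588, 16) = -42572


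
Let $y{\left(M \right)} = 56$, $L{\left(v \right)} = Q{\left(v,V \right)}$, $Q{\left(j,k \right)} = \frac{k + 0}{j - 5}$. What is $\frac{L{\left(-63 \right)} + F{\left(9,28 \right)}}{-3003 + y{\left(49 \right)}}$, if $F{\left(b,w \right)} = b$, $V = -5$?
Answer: $- \frac{617}{200396} \approx -0.0030789$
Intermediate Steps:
$Q{\left(j,k \right)} = \frac{k}{-5 + j}$
$L{\left(v \right)} = - \frac{5}{-5 + v}$
$\frac{L{\left(-63 \right)} + F{\left(9,28 \right)}}{-3003 + y{\left(49 \right)}} = \frac{- \frac{5}{-5 - 63} + 9}{-3003 + 56} = \frac{- \frac{5}{-68} + 9}{-2947} = \left(\left(-5\right) \left(- \frac{1}{68}\right) + 9\right) \left(- \frac{1}{2947}\right) = \left(\frac{5}{68} + 9\right) \left(- \frac{1}{2947}\right) = \frac{617}{68} \left(- \frac{1}{2947}\right) = - \frac{617}{200396}$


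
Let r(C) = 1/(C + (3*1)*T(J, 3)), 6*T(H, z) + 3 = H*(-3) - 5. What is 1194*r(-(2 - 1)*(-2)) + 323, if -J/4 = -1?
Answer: 695/4 ≈ 173.75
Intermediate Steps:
J = 4 (J = -4*(-1) = 4)
T(H, z) = -4/3 - H/2 (T(H, z) = -½ + (H*(-3) - 5)/6 = -½ + (-3*H - 5)/6 = -½ + (-5 - 3*H)/6 = -½ + (-⅚ - H/2) = -4/3 - H/2)
r(C) = 1/(-10 + C) (r(C) = 1/(C + (3*1)*(-4/3 - ½*4)) = 1/(C + 3*(-4/3 - 2)) = 1/(C + 3*(-10/3)) = 1/(C - 10) = 1/(-10 + C))
1194*r(-(2 - 1)*(-2)) + 323 = 1194/(-10 - (2 - 1)*(-2)) + 323 = 1194/(-10 - (-2)) + 323 = 1194/(-10 - 1*(-2)) + 323 = 1194/(-10 + 2) + 323 = 1194/(-8) + 323 = 1194*(-⅛) + 323 = -597/4 + 323 = 695/4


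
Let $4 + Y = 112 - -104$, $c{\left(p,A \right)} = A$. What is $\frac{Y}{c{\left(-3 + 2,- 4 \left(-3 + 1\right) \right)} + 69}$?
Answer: $\frac{212}{77} \approx 2.7532$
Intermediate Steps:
$Y = 212$ ($Y = -4 + \left(112 - -104\right) = -4 + \left(112 + 104\right) = -4 + 216 = 212$)
$\frac{Y}{c{\left(-3 + 2,- 4 \left(-3 + 1\right) \right)} + 69} = \frac{1}{- 4 \left(-3 + 1\right) + 69} \cdot 212 = \frac{1}{\left(-4\right) \left(-2\right) + 69} \cdot 212 = \frac{1}{8 + 69} \cdot 212 = \frac{1}{77} \cdot 212 = \frac{212}{77}$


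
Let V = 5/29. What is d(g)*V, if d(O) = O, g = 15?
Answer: 75/29 ≈ 2.5862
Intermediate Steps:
V = 5/29 (V = 5*(1/29) = 5/29 ≈ 0.17241)
d(g)*V = 15*(5/29) = 75/29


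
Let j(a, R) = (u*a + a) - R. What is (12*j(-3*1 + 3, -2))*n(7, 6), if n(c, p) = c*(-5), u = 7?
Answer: -840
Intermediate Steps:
j(a, R) = -R + 8*a (j(a, R) = (7*a + a) - R = 8*a - R = -R + 8*a)
n(c, p) = -5*c
(12*j(-3*1 + 3, -2))*n(7, 6) = (12*(-1*(-2) + 8*(-3*1 + 3)))*(-5*7) = (12*(2 + 8*(-3 + 3)))*(-35) = (12*(2 + 8*0))*(-35) = (12*(2 + 0))*(-35) = (12*2)*(-35) = 24*(-35) = -840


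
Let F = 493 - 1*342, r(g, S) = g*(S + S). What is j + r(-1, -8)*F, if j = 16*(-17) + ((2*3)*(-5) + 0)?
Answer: 2114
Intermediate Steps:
r(g, S) = 2*S*g (r(g, S) = g*(2*S) = 2*S*g)
F = 151 (F = 493 - 342 = 151)
j = -302 (j = -272 + (6*(-5) + 0) = -272 + (-30 + 0) = -272 - 30 = -302)
j + r(-1, -8)*F = -302 + (2*(-8)*(-1))*151 = -302 + 16*151 = -302 + 2416 = 2114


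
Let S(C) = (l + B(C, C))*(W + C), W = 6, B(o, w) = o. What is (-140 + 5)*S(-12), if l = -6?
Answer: -14580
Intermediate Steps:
S(C) = (-6 + C)*(6 + C)
(-140 + 5)*S(-12) = (-140 + 5)*(-36 + (-12)²) = -135*(-36 + 144) = -135*108 = -14580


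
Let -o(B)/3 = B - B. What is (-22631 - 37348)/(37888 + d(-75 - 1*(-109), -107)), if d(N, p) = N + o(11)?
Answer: -59979/37922 ≈ -1.5816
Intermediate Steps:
o(B) = 0 (o(B) = -3*(B - B) = -3*0 = 0)
d(N, p) = N (d(N, p) = N + 0 = N)
(-22631 - 37348)/(37888 + d(-75 - 1*(-109), -107)) = (-22631 - 37348)/(37888 + (-75 - 1*(-109))) = -59979/(37888 + (-75 + 109)) = -59979/(37888 + 34) = -59979/37922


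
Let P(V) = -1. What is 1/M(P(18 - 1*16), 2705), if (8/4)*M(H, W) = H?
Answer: -2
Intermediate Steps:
M(H, W) = H/2
1/M(P(18 - 1*16), 2705) = 1/((½)*(-1)) = 1/(-½) = -2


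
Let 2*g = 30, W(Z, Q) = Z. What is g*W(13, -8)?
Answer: 195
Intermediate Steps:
g = 15 (g = (½)*30 = 15)
g*W(13, -8) = 15*13 = 195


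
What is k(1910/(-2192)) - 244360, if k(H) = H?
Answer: -267819515/1096 ≈ -2.4436e+5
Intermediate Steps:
k(1910/(-2192)) - 244360 = 1910/(-2192) - 244360 = 1910*(-1/2192) - 244360 = -955/1096 - 244360 = -267819515/1096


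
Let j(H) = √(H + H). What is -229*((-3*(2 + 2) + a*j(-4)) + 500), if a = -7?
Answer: -111752 + 3206*I*√2 ≈ -1.1175e+5 + 4534.0*I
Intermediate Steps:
j(H) = √2*√H (j(H) = √(2*H) = √2*√H)
-229*((-3*(2 + 2) + a*j(-4)) + 500) = -229*((-3*(2 + 2) - 7*√2*√(-4)) + 500) = -229*((-3*4 - 7*√2*2*I) + 500) = -229*((-12 - 14*I*√2) + 500) = -229*(488 - 14*I*√2) = -111752 + 3206*I*√2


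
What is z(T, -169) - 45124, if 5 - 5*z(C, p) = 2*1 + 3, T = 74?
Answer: -45124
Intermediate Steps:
z(C, p) = 0 (z(C, p) = 1 - (2*1 + 3)/5 = 1 - (2 + 3)/5 = 1 - 1/5*5 = 1 - 1 = 0)
z(T, -169) - 45124 = 0 - 45124 = -45124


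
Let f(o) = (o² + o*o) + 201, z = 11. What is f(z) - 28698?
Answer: -28255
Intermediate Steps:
f(o) = 201 + 2*o² (f(o) = (o² + o²) + 201 = 2*o² + 201 = 201 + 2*o²)
f(z) - 28698 = (201 + 2*11²) - 28698 = (201 + 2*121) - 28698 = (201 + 242) - 28698 = 443 - 28698 = -28255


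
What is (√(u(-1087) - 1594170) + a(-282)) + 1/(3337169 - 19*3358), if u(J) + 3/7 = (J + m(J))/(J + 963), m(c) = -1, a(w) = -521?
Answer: -1705424206/3273367 + I*√75067478143/217 ≈ -521.0 + 1262.6*I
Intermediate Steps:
u(J) = -3/7 + (-1 + J)/(963 + J) (u(J) = -3/7 + (J - 1)/(J + 963) = -3/7 + (-1 + J)/(963 + J))
(√(u(-1087) - 1594170) + a(-282)) + 1/(3337169 - 19*3358) = (√(4*(-724 - 1087)/(7*(963 - 1087)) - 1594170) - 521) + 1/(3337169 - 19*3358) = (√((4/7)*(-1811)/(-124) - 1594170) - 521) + 1/(3337169 - 63802) = (√((4/7)*(-1/124)*(-1811) - 1594170) - 521) + 1/3273367 = (√(1811/217 - 1594170) - 521) + 1/3273367 = (√(-345933079/217) - 521) + 1/3273367 = (I*√75067478143/217 - 521) + 1/3273367 = (-521 + I*√75067478143/217) + 1/3273367 = -1705424206/3273367 + I*√75067478143/217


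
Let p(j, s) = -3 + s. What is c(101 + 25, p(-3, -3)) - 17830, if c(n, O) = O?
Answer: -17836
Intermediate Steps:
c(101 + 25, p(-3, -3)) - 17830 = (-3 - 3) - 17830 = -6 - 17830 = -17836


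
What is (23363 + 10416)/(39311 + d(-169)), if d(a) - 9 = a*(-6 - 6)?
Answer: 33779/41348 ≈ 0.81694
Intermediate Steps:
d(a) = 9 - 12*a (d(a) = 9 + a*(-6 - 6) = 9 + a*(-12) = 9 - 12*a)
(23363 + 10416)/(39311 + d(-169)) = (23363 + 10416)/(39311 + (9 - 12*(-169))) = 33779/(39311 + (9 + 2028)) = 33779/(39311 + 2037) = 33779/41348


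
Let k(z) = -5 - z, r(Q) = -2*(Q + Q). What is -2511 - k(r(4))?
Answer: -2522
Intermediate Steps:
r(Q) = -4*Q
-2511 - k(r(4)) = -2511 - (-5 - (-4)*4) = -2511 - (-5 - 1*(-16)) = -2511 - (-5 + 16) = -2511 - 1*11 = -2511 - 11 = -2522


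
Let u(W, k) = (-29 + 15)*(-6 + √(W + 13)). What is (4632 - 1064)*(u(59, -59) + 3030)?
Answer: 11110752 - 299712*√2 ≈ 1.0687e+7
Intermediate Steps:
u(W, k) = 84 - 14*√(13 + W) (u(W, k) = -14*(-6 + √(13 + W)) = 84 - 14*√(13 + W))
(4632 - 1064)*(u(59, -59) + 3030) = (4632 - 1064)*((84 - 14*√(13 + 59)) + 3030) = 3568*((84 - 84*√2) + 3030) = 3568*(3114 - 84*√2) = 11110752 - 299712*√2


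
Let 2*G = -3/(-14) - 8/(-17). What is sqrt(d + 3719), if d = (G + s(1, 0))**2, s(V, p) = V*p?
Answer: sqrt(842662713)/476 ≈ 60.985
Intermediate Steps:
G = 163/476 (G = (-3/(-14) - 8/(-17))/2 = (-3*(-1/14) - 8*(-1/17))/2 = (3/14 + 8/17)/2 = (1/2)*(163/238) = 163/476 ≈ 0.34244)
d = 26569/226576 (d = (163/476 + 1*0)**2 = (163/476 + 0)**2 = (163/476)**2 = 26569/226576 ≈ 0.11726)
sqrt(d + 3719) = sqrt(26569/226576 + 3719) = sqrt(842662713/226576) = sqrt(842662713)/476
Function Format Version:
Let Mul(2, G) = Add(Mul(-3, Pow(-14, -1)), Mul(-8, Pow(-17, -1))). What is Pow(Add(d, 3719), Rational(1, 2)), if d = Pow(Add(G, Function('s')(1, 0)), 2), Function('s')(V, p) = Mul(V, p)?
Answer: Mul(Rational(1, 476), Pow(842662713, Rational(1, 2))) ≈ 60.985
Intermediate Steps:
G = Rational(163, 476) (G = Mul(Rational(1, 2), Add(Mul(-3, Pow(-14, -1)), Mul(-8, Pow(-17, -1)))) = Mul(Rational(1, 2), Add(Mul(-3, Rational(-1, 14)), Mul(-8, Rational(-1, 17)))) = Mul(Rational(1, 2), Add(Rational(3, 14), Rational(8, 17))) = Mul(Rational(1, 2), Rational(163, 238)) = Rational(163, 476) ≈ 0.34244)
d = Rational(26569, 226576) (d = Pow(Add(Rational(163, 476), Mul(1, 0)), 2) = Pow(Add(Rational(163, 476), 0), 2) = Pow(Rational(163, 476), 2) = Rational(26569, 226576) ≈ 0.11726)
Pow(Add(d, 3719), Rational(1, 2)) = Pow(Add(Rational(26569, 226576), 3719), Rational(1, 2)) = Pow(Rational(842662713, 226576), Rational(1, 2)) = Mul(Rational(1, 476), Pow(842662713, Rational(1, 2)))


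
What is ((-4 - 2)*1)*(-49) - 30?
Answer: 264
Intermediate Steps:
((-4 - 2)*1)*(-49) - 30 = -6*1*(-49) - 30 = -6*(-49) - 30 = 294 - 30 = 264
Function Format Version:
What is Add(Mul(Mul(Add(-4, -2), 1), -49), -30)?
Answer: 264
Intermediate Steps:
Add(Mul(Mul(Add(-4, -2), 1), -49), -30) = Add(Mul(Mul(-6, 1), -49), -30) = Add(Mul(-6, -49), -30) = Add(294, -30) = 264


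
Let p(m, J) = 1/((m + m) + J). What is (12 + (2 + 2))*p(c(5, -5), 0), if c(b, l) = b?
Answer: 8/5 ≈ 1.6000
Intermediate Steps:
p(m, J) = 1/(J + 2*m) (p(m, J) = 1/(2*m + J) = 1/(J + 2*m))
(12 + (2 + 2))*p(c(5, -5), 0) = (12 + (2 + 2))/(0 + 2*5) = (12 + 4)/(0 + 10) = 16/10 = 16*(1/10) = 8/5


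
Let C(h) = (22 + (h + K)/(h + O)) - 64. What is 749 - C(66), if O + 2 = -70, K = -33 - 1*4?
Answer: 4775/6 ≈ 795.83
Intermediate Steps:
K = -37 (K = -33 - 4 = -37)
O = -72 (O = -2 - 70 = -72)
C(h) = -42 + (-37 + h)/(-72 + h) (C(h) = (22 + (h - 37)/(h - 72)) - 64 = (22 + (-37 + h)/(-72 + h)) - 64 = -42 + (-37 + h)/(-72 + h))
749 - C(66) = 749 - (2987 - 41*66)/(-72 + 66) = 749 - (2987 - 2706)/(-6) = 749 - (-1)*281/6 = 749 - 1*(-281/6) = 749 + 281/6 = 4775/6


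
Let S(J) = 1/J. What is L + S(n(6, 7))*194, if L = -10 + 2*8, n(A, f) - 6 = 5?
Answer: 260/11 ≈ 23.636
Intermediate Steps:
n(A, f) = 11 (n(A, f) = 6 + 5 = 11)
L = 6 (L = -10 + 16 = 6)
L + S(n(6, 7))*194 = 6 + 194/11 = 260/11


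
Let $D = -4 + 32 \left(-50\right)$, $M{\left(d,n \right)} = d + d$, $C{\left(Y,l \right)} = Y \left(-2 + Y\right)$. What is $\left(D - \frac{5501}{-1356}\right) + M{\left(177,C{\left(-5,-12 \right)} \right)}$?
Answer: $- \frac{1689499}{1356} \approx -1245.9$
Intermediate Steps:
$M{\left(d,n \right)} = 2 d$
$D = -1604$ ($D = -4 - 1600 = -1604$)
$\left(D - \frac{5501}{-1356}\right) + M{\left(177,C{\left(-5,-12 \right)} \right)} = \left(-1604 - \frac{5501}{-1356}\right) + 2 \cdot 177 = \left(-1604 - - \frac{5501}{1356}\right) + 354 = \left(-1604 + \frac{5501}{1356}\right) + 354 = - \frac{2169523}{1356} + 354 = - \frac{1689499}{1356}$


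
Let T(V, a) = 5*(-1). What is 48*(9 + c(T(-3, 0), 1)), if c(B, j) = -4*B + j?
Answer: 1440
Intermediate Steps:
T(V, a) = -5
c(B, j) = j - 4*B
48*(9 + c(T(-3, 0), 1)) = 48*(9 + (1 - 4*(-5))) = 48*(9 + (1 + 20)) = 48*(9 + 21) = 48*30 = 1440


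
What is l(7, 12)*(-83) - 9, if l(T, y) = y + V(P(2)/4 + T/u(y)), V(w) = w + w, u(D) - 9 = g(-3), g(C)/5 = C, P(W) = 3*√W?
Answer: -2434/3 - 249*√2/2 ≈ -987.40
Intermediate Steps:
g(C) = 5*C
u(D) = -6 (u(D) = 9 + 5*(-3) = 9 - 15 = -6)
V(w) = 2*w
l(T, y) = y - T/3 + 3*√2/2 (l(T, y) = y + 2*((3*√2)/4 + T/(-6)) = y + 2*((3*√2)*(¼) + T*(-⅙)) = y + 2*(3*√2/4 - T/6) = y + 2*(-T/6 + 3*√2/4) = y + (-T/3 + 3*√2/2) = y - T/3 + 3*√2/2)
l(7, 12)*(-83) - 9 = (12 - ⅓*7 + 3*√2/2)*(-83) - 9 = (12 - 7/3 + 3*√2/2)*(-83) - 9 = (29/3 + 3*√2/2)*(-83) - 9 = (-2407/3 - 249*√2/2) - 9 = -2434/3 - 249*√2/2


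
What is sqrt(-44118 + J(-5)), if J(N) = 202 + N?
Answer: I*sqrt(43921) ≈ 209.57*I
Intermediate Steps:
sqrt(-44118 + J(-5)) = sqrt(-44118 + (202 - 5)) = sqrt(-44118 + 197) = sqrt(-43921) = I*sqrt(43921)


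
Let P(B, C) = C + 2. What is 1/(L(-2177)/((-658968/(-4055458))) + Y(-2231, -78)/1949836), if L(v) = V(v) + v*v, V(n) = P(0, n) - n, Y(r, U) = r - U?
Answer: 26768323526/780753242478439413 ≈ 3.4285e-8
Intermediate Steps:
P(B, C) = 2 + C
V(n) = 2 (V(n) = (2 + n) - n = 2)
L(v) = 2 + v**2 (L(v) = 2 + v*v = 2 + v**2)
1/(L(-2177)/((-658968/(-4055458))) + Y(-2231, -78)/1949836) = 1/((2 + (-2177)**2)/((-658968/(-4055458))) + (-2231 - 1*(-78))/1949836) = 1/((2 + 4739329)/((-658968*(-1/4055458))) + (-2231 + 78)*(1/1949836)) = 1/(4739331/(329484/2027729) - 2153*1/1949836) = 1/(4739331*(2027729/329484) - 2153/1949836) = 1/(3203359636433/109828 - 2153/1949836) = 1/(780753242478439413/26768323526) = 26768323526/780753242478439413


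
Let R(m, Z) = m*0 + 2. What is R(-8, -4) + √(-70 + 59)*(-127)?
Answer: 2 - 127*I*√11 ≈ 2.0 - 421.21*I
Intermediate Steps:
R(m, Z) = 2 (R(m, Z) = 0 + 2 = 2)
R(-8, -4) + √(-70 + 59)*(-127) = 2 + √(-70 + 59)*(-127) = 2 + √(-11)*(-127) = 2 + (I*√11)*(-127) = 2 - 127*I*√11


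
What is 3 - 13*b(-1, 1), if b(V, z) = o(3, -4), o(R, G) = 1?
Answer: -10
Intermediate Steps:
b(V, z) = 1
3 - 13*b(-1, 1) = 3 - 13*1 = 3 - 13 = -10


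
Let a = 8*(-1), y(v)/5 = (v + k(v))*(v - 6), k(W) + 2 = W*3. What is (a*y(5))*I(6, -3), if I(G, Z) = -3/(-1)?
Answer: 2160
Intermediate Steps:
I(G, Z) = 3 (I(G, Z) = -3*(-1) = 3)
k(W) = -2 + 3*W (k(W) = -2 + W*3 = -2 + 3*W)
y(v) = 5*(-6 + v)*(-2 + 4*v) (y(v) = 5*((v + (-2 + 3*v))*(v - 6)) = 5*((-2 + 4*v)*(-6 + v)) = 5*((-6 + v)*(-2 + 4*v)) = 5*(-6 + v)*(-2 + 4*v))
a = -8
(a*y(5))*I(6, -3) = -8*(60 - 130*5 + 20*5²)*3 = -8*(60 - 650 + 20*25)*3 = -8*(60 - 650 + 500)*3 = -8*(-90)*3 = 720*3 = 2160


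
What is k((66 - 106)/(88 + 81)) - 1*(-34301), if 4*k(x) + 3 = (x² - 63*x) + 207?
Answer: 981234342/28561 ≈ 34356.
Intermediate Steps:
k(x) = 51 - 63*x/4 + x²/4 (k(x) = -¾ + ((x² - 63*x) + 207)/4 = -¾ + (207 + x² - 63*x)/4 = -¾ + (207/4 - 63*x/4 + x²/4) = 51 - 63*x/4 + x²/4)
k((66 - 106)/(88 + 81)) - 1*(-34301) = (51 - 63*(66 - 106)/(4*(88 + 81)) + ((66 - 106)/(88 + 81))²/4) - 1*(-34301) = (51 - (-630)/169 + (-40/169)²/4) + 34301 = (51 - (-630)/169 + (-40*1/169)²/4) + 34301 = (51 - 63/4*(-40/169) + (-40/169)²/4) + 34301 = (51 + 630/169 + (¼)*(1600/28561)) + 34301 = (51 + 630/169 + 400/28561) + 34301 = 1563481/28561 + 34301 = 981234342/28561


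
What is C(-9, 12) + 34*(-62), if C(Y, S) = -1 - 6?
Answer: -2115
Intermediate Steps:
C(Y, S) = -7
C(-9, 12) + 34*(-62) = -7 + 34*(-62) = -7 - 2108 = -2115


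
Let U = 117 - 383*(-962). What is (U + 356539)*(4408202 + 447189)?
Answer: 3520653724882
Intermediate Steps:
U = 368563 (U = 117 + 368446 = 368563)
(U + 356539)*(4408202 + 447189) = (368563 + 356539)*(4408202 + 447189) = 725102*4855391 = 3520653724882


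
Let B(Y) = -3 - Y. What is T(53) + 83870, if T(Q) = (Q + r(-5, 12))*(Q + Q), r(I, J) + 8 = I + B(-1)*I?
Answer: 89170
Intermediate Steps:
r(I, J) = -8 - I (r(I, J) = -8 + (I + (-3 - 1*(-1))*I) = -8 + (I + (-3 + 1)*I) = -8 + (I - 2*I) = -8 - I)
T(Q) = 2*Q*(-3 + Q) (T(Q) = (Q + (-8 - 1*(-5)))*(Q + Q) = (Q + (-8 + 5))*(2*Q) = (Q - 3)*(2*Q) = (-3 + Q)*(2*Q) = 2*Q*(-3 + Q))
T(53) + 83870 = 2*53*(-3 + 53) + 83870 = 2*53*50 + 83870 = 5300 + 83870 = 89170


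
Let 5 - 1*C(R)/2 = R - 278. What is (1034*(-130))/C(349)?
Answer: 3055/3 ≈ 1018.3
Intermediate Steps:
C(R) = 566 - 2*R (C(R) = 10 - 2*(R - 278) = 10 - 2*(-278 + R) = 10 + (556 - 2*R) = 566 - 2*R)
(1034*(-130))/C(349) = (1034*(-130))/(566 - 2*349) = -134420/(566 - 698) = -134420/(-132) = -134420*(-1/132) = 3055/3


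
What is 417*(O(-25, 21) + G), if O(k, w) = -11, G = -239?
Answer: -104250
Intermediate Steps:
417*(O(-25, 21) + G) = 417*(-11 - 239) = 417*(-250) = -104250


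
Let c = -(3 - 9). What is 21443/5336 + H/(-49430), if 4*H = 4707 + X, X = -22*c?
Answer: 26345611/6593962 ≈ 3.9954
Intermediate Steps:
c = 6 (c = -1*(-6) = 6)
X = -132 (X = -22*6 = -132)
H = 4575/4 (H = (4707 - 132)/4 = (¼)*4575 = 4575/4 ≈ 1143.8)
21443/5336 + H/(-49430) = 21443/5336 + (4575/4)/(-49430) = 21443*(1/5336) + (4575/4)*(-1/49430) = 21443/5336 - 915/39544 = 26345611/6593962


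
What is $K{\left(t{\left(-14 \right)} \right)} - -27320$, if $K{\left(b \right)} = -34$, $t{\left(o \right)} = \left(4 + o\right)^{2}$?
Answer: $27286$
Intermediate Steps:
$K{\left(t{\left(-14 \right)} \right)} - -27320 = -34 - -27320 = -34 + 27320 = 27286$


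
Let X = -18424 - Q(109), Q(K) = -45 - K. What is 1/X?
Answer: -1/18270 ≈ -5.4735e-5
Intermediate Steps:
X = -18270 (X = -18424 - (-45 - 1*109) = -18424 - (-45 - 109) = -18424 - 1*(-154) = -18424 + 154 = -18270)
1/X = 1/(-18270) = -1/18270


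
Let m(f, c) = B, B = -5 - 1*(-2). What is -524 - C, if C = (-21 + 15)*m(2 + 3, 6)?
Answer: -542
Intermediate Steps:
B = -3 (B = -5 + 2 = -3)
m(f, c) = -3
C = 18 (C = (-21 + 15)*(-3) = -6*(-3) = 18)
-524 - C = -524 - 1*18 = -524 - 18 = -542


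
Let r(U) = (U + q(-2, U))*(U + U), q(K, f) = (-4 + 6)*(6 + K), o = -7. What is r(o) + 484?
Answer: 470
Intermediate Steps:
q(K, f) = 12 + 2*K (q(K, f) = 2*(6 + K) = 12 + 2*K)
r(U) = 2*U*(8 + U) (r(U) = (U + (12 + 2*(-2)))*(U + U) = (U + (12 - 4))*(2*U) = (U + 8)*(2*U) = (8 + U)*(2*U) = 2*U*(8 + U))
r(o) + 484 = 2*(-7)*(8 - 7) + 484 = 2*(-7)*1 + 484 = -14 + 484 = 470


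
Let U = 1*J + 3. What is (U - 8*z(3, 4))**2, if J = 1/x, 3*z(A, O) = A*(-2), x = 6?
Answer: 13225/36 ≈ 367.36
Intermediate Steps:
z(A, O) = -2*A/3 (z(A, O) = (A*(-2))/3 = (-2*A)/3 = -2*A/3)
J = 1/6 ≈ 0.16667
U = 19/6 (U = 1*(1/6) + 3 = 1/6 + 3 = 19/6 ≈ 3.1667)
(U - 8*z(3, 4))**2 = (19/6 - (-16)*3/3)**2 = (19/6 - 8*(-2))**2 = (19/6 + 16)**2 = (115/6)**2 = 13225/36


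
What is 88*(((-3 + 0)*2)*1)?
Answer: -528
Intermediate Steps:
88*(((-3 + 0)*2)*1) = 88*(-3*2*1) = 88*(-6*1) = 88*(-6) = -528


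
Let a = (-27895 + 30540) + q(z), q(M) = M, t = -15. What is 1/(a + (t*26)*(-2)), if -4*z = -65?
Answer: 4/13765 ≈ 0.00029059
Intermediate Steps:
z = 65/4 (z = -¼*(-65) = 65/4 ≈ 16.250)
a = 10645/4 (a = (-27895 + 30540) + 65/4 = 2645 + 65/4 = 10645/4 ≈ 2661.3)
1/(a + (t*26)*(-2)) = 1/(10645/4 - 15*26*(-2)) = 1/(10645/4 - 390*(-2)) = 1/(10645/4 + 780) = 1/(13765/4) = 4/13765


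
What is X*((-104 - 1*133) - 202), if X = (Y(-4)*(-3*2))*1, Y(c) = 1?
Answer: 2634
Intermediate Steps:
X = -6 (X = (1*(-3*2))*1 = (1*(-6))*1 = -6*1 = -6)
X*((-104 - 1*133) - 202) = -6*((-104 - 1*133) - 202) = -6*((-104 - 133) - 202) = -6*(-237 - 202) = -6*(-439) = 2634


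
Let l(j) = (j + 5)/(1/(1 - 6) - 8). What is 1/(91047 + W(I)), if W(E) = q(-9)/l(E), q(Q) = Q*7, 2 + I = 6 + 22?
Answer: 155/14114868 ≈ 1.0981e-5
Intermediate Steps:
I = 26 (I = -2 + (6 + 22) = -2 + 28 = 26)
q(Q) = 7*Q
l(j) = -25/41 - 5*j/41 (l(j) = (5 + j)/(1/(-5) - 8) = (5 + j)/(-⅕ - 8) = (5 + j)/(-41/5) = (5 + j)*(-5/41) = -25/41 - 5*j/41)
W(E) = -63/(-25/41 - 5*E/41) (W(E) = (7*(-9))/(-25/41 - 5*E/41) = -63/(-25/41 - 5*E/41))
1/(91047 + W(I)) = 1/(91047 + 2583/(5*(5 + 26))) = 1/(91047 + (2583/5)/31) = 1/(91047 + (2583/5)*(1/31)) = 1/(91047 + 2583/155) = 1/(14114868/155) = 155/14114868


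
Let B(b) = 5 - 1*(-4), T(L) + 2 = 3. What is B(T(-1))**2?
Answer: 81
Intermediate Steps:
T(L) = 1 (T(L) = -2 + 3 = 1)
B(b) = 9 (B(b) = 5 + 4 = 9)
B(T(-1))**2 = 9**2 = 81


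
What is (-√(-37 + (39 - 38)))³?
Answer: 216*I ≈ 216.0*I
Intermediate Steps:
(-√(-37 + (39 - 38)))³ = (-√(-37 + 1))³ = (-√(-36))³ = (-6*I)³ = 216*I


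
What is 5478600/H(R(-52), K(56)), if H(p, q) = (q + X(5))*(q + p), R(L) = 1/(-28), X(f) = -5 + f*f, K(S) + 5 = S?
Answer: 153400800/101317 ≈ 1514.1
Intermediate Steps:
K(S) = -5 + S
X(f) = -5 + f**2
R(L) = -1/28
H(p, q) = (20 + q)*(p + q) (H(p, q) = (q + (-5 + 5**2))*(q + p) = (q + (-5 + 25))*(p + q) = (q + 20)*(p + q) = (20 + q)*(p + q))
5478600/H(R(-52), K(56)) = 5478600/((-5 + 56)**2 + 20*(-1/28) + 20*(-5 + 56) - (-5 + 56)/28) = 5478600/(51**2 - 5/7 + 20*51 - 1/28*51) = 5478600/(2601 - 5/7 + 1020 - 51/28) = 5478600/(101317/28) = 5478600*(28/101317) = 153400800/101317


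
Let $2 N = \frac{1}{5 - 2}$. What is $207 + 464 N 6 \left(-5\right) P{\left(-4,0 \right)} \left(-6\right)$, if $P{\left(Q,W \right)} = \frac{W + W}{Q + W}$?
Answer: $207$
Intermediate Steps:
$P{\left(Q,W \right)} = \frac{2 W}{Q + W}$
$N = \frac{1}{6}$ ($N = \frac{1}{2 \left(5 - 2\right)} = \frac{1}{2 \cdot 3} = \frac{1}{2} \cdot \frac{1}{3} = \frac{1}{6} \approx 0.16667$)
$207 + 464 N 6 \left(-5\right) P{\left(-4,0 \right)} \left(-6\right) = 207 + 464 \frac{6 \left(-5\right) 2 \cdot 0 \frac{1}{-4 + 0}}{6} \left(-6\right) = 207 + 464 \frac{\left(-30\right) 2 \cdot 0 \frac{1}{-4}}{6} \left(-6\right) = 207 + 464 \frac{\left(-30\right) 2 \cdot 0 \left(- \frac{1}{4}\right)}{6} \left(-6\right) = 207 + 464 \frac{\left(-30\right) 0}{6} \left(-6\right) = 207 + 464 \cdot \frac{1}{6} \cdot 0 \left(-6\right) = 207 + 464 \cdot 0 \left(-6\right) = 207 + 464 \cdot 0 = 207 + 0 = 207$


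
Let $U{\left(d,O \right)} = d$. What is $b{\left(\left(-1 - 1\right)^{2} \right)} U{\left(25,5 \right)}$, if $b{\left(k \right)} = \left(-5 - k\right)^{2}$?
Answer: $2025$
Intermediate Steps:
$b{\left(\left(-1 - 1\right)^{2} \right)} U{\left(25,5 \right)} = \left(5 + \left(-1 - 1\right)^{2}\right)^{2} \cdot 25 = \left(5 + \left(-2\right)^{2}\right)^{2} \cdot 25 = \left(5 + 4\right)^{2} \cdot 25 = 9^{2} \cdot 25 = 81 \cdot 25 = 2025$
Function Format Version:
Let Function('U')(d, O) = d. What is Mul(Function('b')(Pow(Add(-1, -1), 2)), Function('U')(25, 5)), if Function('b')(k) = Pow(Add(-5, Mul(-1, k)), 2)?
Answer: 2025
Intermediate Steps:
Mul(Function('b')(Pow(Add(-1, -1), 2)), Function('U')(25, 5)) = Mul(Pow(Add(5, Pow(Add(-1, -1), 2)), 2), 25) = Mul(Pow(Add(5, Pow(-2, 2)), 2), 25) = Mul(Pow(Add(5, 4), 2), 25) = Mul(Pow(9, 2), 25) = Mul(81, 25) = 2025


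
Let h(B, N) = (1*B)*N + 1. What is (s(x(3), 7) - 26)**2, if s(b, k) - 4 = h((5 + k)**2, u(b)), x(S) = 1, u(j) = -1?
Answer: 27225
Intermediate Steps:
h(B, N) = 1 + B*N (h(B, N) = B*N + 1 = 1 + B*N)
s(b, k) = 5 - (5 + k)**2 (s(b, k) = 4 + (1 + (5 + k)**2*(-1)) = 4 + (1 - (5 + k)**2) = 5 - (5 + k)**2)
(s(x(3), 7) - 26)**2 = ((5 - (5 + 7)**2) - 26)**2 = ((5 - 1*12**2) - 26)**2 = ((5 - 1*144) - 26)**2 = ((5 - 144) - 26)**2 = (-139 - 26)**2 = (-165)**2 = 27225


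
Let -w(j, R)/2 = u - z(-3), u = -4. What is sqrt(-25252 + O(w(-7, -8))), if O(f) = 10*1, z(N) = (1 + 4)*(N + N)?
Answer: I*sqrt(25242) ≈ 158.88*I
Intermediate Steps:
z(N) = 10*N (z(N) = 5*(2*N) = 10*N)
w(j, R) = -52 (w(j, R) = -2*(-4 - 10*(-3)) = -2*(-4 - 1*(-30)) = -2*(-4 + 30) = -2*26 = -52)
O(f) = 10
sqrt(-25252 + O(w(-7, -8))) = sqrt(-25252 + 10) = sqrt(-25242) = I*sqrt(25242)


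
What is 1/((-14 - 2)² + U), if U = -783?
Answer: -1/527 ≈ -0.0018975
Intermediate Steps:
1/((-14 - 2)² + U) = 1/((-14 - 2)² - 783) = 1/((-16)² - 783) = 1/(256 - 783) = 1/(-527) = -1/527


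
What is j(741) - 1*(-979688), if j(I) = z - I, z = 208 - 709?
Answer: 978446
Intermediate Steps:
z = -501
j(I) = -501 - I
j(741) - 1*(-979688) = (-501 - 1*741) - 1*(-979688) = (-501 - 741) + 979688 = -1242 + 979688 = 978446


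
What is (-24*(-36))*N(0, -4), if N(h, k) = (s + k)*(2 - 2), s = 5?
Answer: 0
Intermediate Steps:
N(h, k) = 0 (N(h, k) = (5 + k)*(2 - 2) = (5 + k)*0 = 0)
(-24*(-36))*N(0, -4) = -24*(-36)*0 = 864*0 = 0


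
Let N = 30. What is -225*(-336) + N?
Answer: 75630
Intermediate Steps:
-225*(-336) + N = -225*(-336) + 30 = 75600 + 30 = 75630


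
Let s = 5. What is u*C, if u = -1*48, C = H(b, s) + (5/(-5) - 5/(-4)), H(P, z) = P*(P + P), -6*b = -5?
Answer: -236/3 ≈ -78.667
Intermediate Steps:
b = 5/6 (b = -1/6*(-5) = 5/6 ≈ 0.83333)
H(P, z) = 2*P**2 (H(P, z) = P*(2*P) = 2*P**2)
C = 59/36 (C = 2*(5/6)**2 + (5/(-5) - 5/(-4)) = 2*(25/36) + (5*(-1/5) - 5*(-1/4)) = 25/18 + (-1 + 5/4) = 25/18 + 1/4 = 59/36 ≈ 1.6389)
u = -48
u*C = -48*59/36 = -236/3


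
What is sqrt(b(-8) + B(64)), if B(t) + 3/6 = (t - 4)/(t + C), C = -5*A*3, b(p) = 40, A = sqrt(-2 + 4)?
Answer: sqrt(10352 - 2370*sqrt(2))/(2*sqrt(64 - 15*sqrt(2))) ≈ 6.3955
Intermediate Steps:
A = sqrt(2) ≈ 1.4142
C = -15*sqrt(2) (C = -5*sqrt(2)*3 = -15*sqrt(2) ≈ -21.213)
B(t) = -1/2 + (-4 + t)/(t - 15*sqrt(2)) (B(t) = -1/2 + (t - 4)/(t - 15*sqrt(2)) = -1/2 + (-4 + t)/(t - 15*sqrt(2)))
sqrt(b(-8) + B(64)) = sqrt(40 + (-8 + 64 + 15*sqrt(2))/(2*(64 - 15*sqrt(2)))) = sqrt(40 + (56 + 15*sqrt(2))/(2*(64 - 15*sqrt(2))))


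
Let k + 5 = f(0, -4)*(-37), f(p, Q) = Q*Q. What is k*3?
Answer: -1791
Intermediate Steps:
f(p, Q) = Q²
k = -597 (k = -5 + (-4)²*(-37) = -5 + 16*(-37) = -5 - 592 = -597)
k*3 = -597*3 = -1791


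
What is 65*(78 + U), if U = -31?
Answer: 3055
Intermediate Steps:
65*(78 + U) = 65*(78 - 31) = 65*47 = 3055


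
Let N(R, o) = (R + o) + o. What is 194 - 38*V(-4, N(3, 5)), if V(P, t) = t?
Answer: -300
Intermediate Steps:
N(R, o) = R + 2*o
194 - 38*V(-4, N(3, 5)) = 194 - 38*(3 + 2*5) = 194 - 38*(3 + 10) = 194 - 38*13 = 194 - 494 = -300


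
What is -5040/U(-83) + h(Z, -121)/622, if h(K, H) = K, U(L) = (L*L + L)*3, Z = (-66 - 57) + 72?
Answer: -696033/2116666 ≈ -0.32883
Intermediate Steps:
Z = -51 (Z = -123 + 72 = -51)
U(L) = 3*L + 3*L² (U(L) = (L² + L)*3 = (L + L²)*3 = 3*L + 3*L²)
-5040/U(-83) + h(Z, -121)/622 = -5040*(-1/(249*(1 - 83))) - 51/622 = -5040/(3*(-83)*(-82)) - 51*1/622 = -5040/20418 - 51/622 = -5040*1/20418 - 51/622 = -840/3403 - 51/622 = -696033/2116666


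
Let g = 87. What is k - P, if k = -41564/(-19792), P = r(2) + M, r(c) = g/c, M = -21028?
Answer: 103841697/4948 ≈ 20987.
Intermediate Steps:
r(c) = 87/c
P = -41969/2 (P = 87/2 - 21028 = -41969/2 ≈ -20985.)
k = 10391/4948 (k = -41564*(-1/19792) = 10391/4948 ≈ 2.1000)
k - P = 10391/4948 - 1*(-41969/2) = 10391/4948 + 41969/2 = 103841697/4948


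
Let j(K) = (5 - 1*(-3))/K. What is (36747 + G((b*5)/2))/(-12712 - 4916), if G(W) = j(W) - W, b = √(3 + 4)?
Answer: -12249/5876 + 11*√7/94920 ≈ -2.0843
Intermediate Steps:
b = √7 ≈ 2.6458
j(K) = 8/K (j(K) = (5 + 3)/K = 8/K)
G(W) = -W + 8/W (G(W) = 8/W - W = -W + 8/W)
(36747 + G((b*5)/2))/(-12712 - 4916) = (36747 + (-√7*5/2 + 8/(((√7*5)/2))))/(-12712 - 4916) = (36747 + (-5*√7/2 + 8/(((5*√7)*(½)))))/(-17628) = (36747 + (-5*√7/2 + 8/((5*√7/2))))*(-1/17628) = (36747 + (-5*√7/2 + 8*(2*√7/35)))*(-1/17628) = (36747 + (-5*√7/2 + 16*√7/35))*(-1/17628) = (36747 - 143*√7/70)*(-1/17628) = -12249/5876 + 11*√7/94920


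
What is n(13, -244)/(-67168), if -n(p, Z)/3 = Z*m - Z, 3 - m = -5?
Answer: -1281/16792 ≈ -0.076286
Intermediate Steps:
m = 8 (m = 3 - 1*(-5) = 3 + 5 = 8)
n(p, Z) = -21*Z (n(p, Z) = -3*(Z*8 - Z) = -3*(8*Z - Z) = -21*Z)
n(13, -244)/(-67168) = -21*(-244)/(-67168) = 5124*(-1/67168) = -1281/16792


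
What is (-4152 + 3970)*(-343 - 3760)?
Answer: 746746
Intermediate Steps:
(-4152 + 3970)*(-343 - 3760) = -182*(-4103) = 746746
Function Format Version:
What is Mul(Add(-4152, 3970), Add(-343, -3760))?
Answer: 746746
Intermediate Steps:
Mul(Add(-4152, 3970), Add(-343, -3760)) = Mul(-182, -4103) = 746746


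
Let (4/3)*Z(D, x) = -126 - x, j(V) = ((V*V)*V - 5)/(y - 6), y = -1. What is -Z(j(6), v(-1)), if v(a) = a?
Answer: 375/4 ≈ 93.750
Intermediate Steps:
j(V) = 5/7 - V**3/7 (j(V) = ((V*V)*V - 5)/(-1 - 6) = (V**2*V - 5)/(-7) = (V**3 - 5)*(-1/7) = (-5 + V**3)*(-1/7) = 5/7 - V**3/7)
Z(D, x) = -189/2 - 3*x/4 (Z(D, x) = 3*(-126 - x)/4 = -189/2 - 3*x/4)
-Z(j(6), v(-1)) = -(-189/2 - 3/4*(-1)) = -(-189/2 + 3/4) = -1*(-375/4) = 375/4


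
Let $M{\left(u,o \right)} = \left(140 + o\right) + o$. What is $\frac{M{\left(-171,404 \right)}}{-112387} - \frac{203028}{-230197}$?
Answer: $\frac{120852840}{138348397} \approx 0.87354$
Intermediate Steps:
$M{\left(u,o \right)} = 140 + 2 o$
$\frac{M{\left(-171,404 \right)}}{-112387} - \frac{203028}{-230197} = \frac{140 + 2 \cdot 404}{-112387} - \frac{203028}{-230197} = \left(140 + 808\right) \left(- \frac{1}{112387}\right) - - \frac{203028}{230197} = 948 \left(- \frac{1}{112387}\right) + \frac{203028}{230197} = - \frac{948}{112387} + \frac{203028}{230197} = \frac{120852840}{138348397}$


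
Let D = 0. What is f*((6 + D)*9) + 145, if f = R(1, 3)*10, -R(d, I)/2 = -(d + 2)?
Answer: 3385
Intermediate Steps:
R(d, I) = 4 + 2*d (R(d, I) = -(-2)*(d + 2) = -(-2)*(2 + d) = -2*(-2 - d) = 4 + 2*d)
f = 60 (f = (4 + 2*1)*10 = (4 + 2)*10 = 6*10 = 60)
f*((6 + D)*9) + 145 = 60*((6 + 0)*9) + 145 = 60*(6*9) + 145 = 60*54 + 145 = 3240 + 145 = 3385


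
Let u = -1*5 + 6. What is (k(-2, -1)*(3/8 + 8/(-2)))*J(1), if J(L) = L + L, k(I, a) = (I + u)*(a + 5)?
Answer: 29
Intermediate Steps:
u = 1 (u = -5 + 6 = 1)
k(I, a) = (1 + I)*(5 + a) (k(I, a) = (I + 1)*(a + 5) = (1 + I)*(5 + a))
J(L) = 2*L
(k(-2, -1)*(3/8 + 8/(-2)))*J(1) = ((5 - 1 + 5*(-2) - 2*(-1))*(3/8 + 8/(-2)))*(2*1) = ((5 - 1 - 10 + 2)*(3*(⅛) + 8*(-½)))*2 = -4*(3/8 - 4)*2 = -4*(-29/8)*2 = (29/2)*2 = 29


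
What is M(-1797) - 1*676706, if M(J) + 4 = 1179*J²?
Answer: 3806560701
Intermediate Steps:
M(J) = -4 + 1179*J²
M(-1797) - 1*676706 = (-4 + 1179*(-1797)²) - 1*676706 = (-4 + 1179*3229209) - 676706 = (-4 + 3807237411) - 676706 = 3807237407 - 676706 = 3806560701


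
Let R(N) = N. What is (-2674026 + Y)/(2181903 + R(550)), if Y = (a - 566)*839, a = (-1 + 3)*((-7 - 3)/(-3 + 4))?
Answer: -452240/311779 ≈ -1.4505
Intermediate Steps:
a = -20 (a = 2*(-10/1) = 2*(-10*1) = 2*(-10) = -20)
Y = -491654 (Y = (-20 - 566)*839 = -586*839 = -491654)
(-2674026 + Y)/(2181903 + R(550)) = (-2674026 - 491654)/(2181903 + 550) = -3165680/2182453 = -3165680*1/2182453 = -452240/311779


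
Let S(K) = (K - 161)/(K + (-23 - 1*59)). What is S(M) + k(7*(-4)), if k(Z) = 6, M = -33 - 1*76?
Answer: 1416/191 ≈ 7.4136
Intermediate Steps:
M = -109 (M = -33 - 76 = -109)
S(K) = (-161 + K)/(-82 + K) (S(K) = (-161 + K)/(K + (-23 - 59)) = (-161 + K)/(K - 82) = (-161 + K)/(-82 + K))
S(M) + k(7*(-4)) = (-161 - 109)/(-82 - 109) + 6 = -270/(-191) + 6 = -1/191*(-270) + 6 = 270/191 + 6 = 1416/191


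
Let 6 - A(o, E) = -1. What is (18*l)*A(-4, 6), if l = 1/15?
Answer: 42/5 ≈ 8.4000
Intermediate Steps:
l = 1/15 ≈ 0.066667
A(o, E) = 7 (A(o, E) = 6 - 1*(-1) = 6 + 1 = 7)
(18*l)*A(-4, 6) = (18*(1/15))*7 = (6/5)*7 = 42/5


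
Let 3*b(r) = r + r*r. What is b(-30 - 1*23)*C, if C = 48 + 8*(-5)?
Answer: 22048/3 ≈ 7349.3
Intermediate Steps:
b(r) = r/3 + r**2/3 (b(r) = (r + r*r)/3 = (r + r**2)/3 = r/3 + r**2/3)
C = 8 (C = 48 - 40 = 8)
b(-30 - 1*23)*C = ((-30 - 1*23)*(1 + (-30 - 1*23))/3)*8 = ((-30 - 23)*(1 + (-30 - 23))/3)*8 = ((1/3)*(-53)*(1 - 53))*8 = ((1/3)*(-53)*(-52))*8 = (2756/3)*8 = 22048/3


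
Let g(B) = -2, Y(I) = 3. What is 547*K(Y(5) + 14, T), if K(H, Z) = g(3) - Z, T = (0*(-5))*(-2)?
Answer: -1094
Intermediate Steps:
T = 0 (T = 0*(-2) = 0)
K(H, Z) = -2 - Z
547*K(Y(5) + 14, T) = 547*(-2 - 1*0) = 547*(-2 + 0) = 547*(-2) = -1094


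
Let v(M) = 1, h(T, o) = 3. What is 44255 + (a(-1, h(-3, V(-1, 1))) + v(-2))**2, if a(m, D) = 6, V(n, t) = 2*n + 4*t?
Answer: 44304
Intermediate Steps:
44255 + (a(-1, h(-3, V(-1, 1))) + v(-2))**2 = 44255 + (6 + 1)**2 = 44255 + 7**2 = 44255 + 49 = 44304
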